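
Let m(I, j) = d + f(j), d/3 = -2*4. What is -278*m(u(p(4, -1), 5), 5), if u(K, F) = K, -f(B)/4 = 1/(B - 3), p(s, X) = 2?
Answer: 7228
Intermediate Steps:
f(B) = -4/(-3 + B) (f(B) = -4/(B - 3) = -4/(-3 + B))
d = -24 (d = 3*(-2*4) = 3*(-8) = -24)
m(I, j) = -24 - 4/(-3 + j)
-278*m(u(p(4, -1), 5), 5) = -1112*(17 - 6*5)/(-3 + 5) = -1112*(17 - 30)/2 = -1112*(-13)/2 = -278*(-26) = 7228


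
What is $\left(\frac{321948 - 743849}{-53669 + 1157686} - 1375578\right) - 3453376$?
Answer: $- \frac{5331247730119}{1104017} \approx -4.829 \cdot 10^{6}$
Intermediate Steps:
$\left(\frac{321948 - 743849}{-53669 + 1157686} - 1375578\right) - 3453376 = \left(- \frac{421901}{1104017} - 1375578\right) - 3453376 = - \frac{1518661918727}{1104017} - 3453376 = - \frac{5331247730119}{1104017}$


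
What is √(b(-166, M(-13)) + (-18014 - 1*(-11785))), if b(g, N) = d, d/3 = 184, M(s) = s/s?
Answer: I*√5677 ≈ 75.346*I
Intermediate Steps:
M(s) = 1
d = 552 (d = 3*184 = 552)
b(g, N) = 552
√(b(-166, M(-13)) + (-18014 - 1*(-11785))) = √(552 + (-18014 - 1*(-11785))) = √(552 + (-18014 + 11785)) = √(552 - 6229) = √(-5677) = I*√5677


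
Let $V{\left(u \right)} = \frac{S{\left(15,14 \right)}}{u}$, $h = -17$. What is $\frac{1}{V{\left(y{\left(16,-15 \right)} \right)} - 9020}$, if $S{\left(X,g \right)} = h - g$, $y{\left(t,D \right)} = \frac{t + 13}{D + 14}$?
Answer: $- \frac{29}{261549} \approx -0.00011088$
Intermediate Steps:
$y{\left(t,D \right)} = \frac{13 + t}{14 + D}$
$S{\left(X,g \right)} = -17 - g$
$V{\left(u \right)} = - \frac{31}{u}$ ($V{\left(u \right)} = \frac{-17 - 14}{u} = - \frac{31}{u}$)
$\frac{1}{V{\left(y{\left(16,-15 \right)} \right)} - 9020} = \frac{1}{- \frac{31}{\frac{1}{14 - 15} \left(13 + 16\right)} - 9020} = \frac{1}{- \frac{31}{\frac{1}{-1} \cdot 29} - 9020} = \frac{1}{- \frac{31}{\left(-1\right) 29} - 9020} = \frac{1}{- \frac{31}{-29} - 9020} = \frac{1}{\left(-31\right) \left(- \frac{1}{29}\right) - 9020} = \frac{1}{\frac{31}{29} - 9020} = \frac{1}{- \frac{261549}{29}} = - \frac{29}{261549}$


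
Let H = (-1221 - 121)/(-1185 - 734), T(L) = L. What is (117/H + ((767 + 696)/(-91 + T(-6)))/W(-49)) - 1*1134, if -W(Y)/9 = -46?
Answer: -13024784384/13473009 ≈ -966.73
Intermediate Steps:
H = 1342/1919 (H = -1342/(-1919) = -1342*(-1/1919) = 1342/1919 ≈ 0.69932)
W(Y) = 414 (W(Y) = -9*(-46) = 414)
(117/H + ((767 + 696)/(-91 + T(-6)))/W(-49)) - 1*1134 = (117/(1342/1919) + ((767 + 696)/(-91 - 6))/414) - 1*1134 = (117*(1919/1342) + (1463/(-97))*(1/414)) - 1134 = (224523/1342 + (1463*(-1/97))*(1/414)) - 1134 = (224523/1342 - 1463/97*1/414) - 1134 = (224523/1342 - 1463/40158) - 1134 = 2253607822/13473009 - 1134 = -13024784384/13473009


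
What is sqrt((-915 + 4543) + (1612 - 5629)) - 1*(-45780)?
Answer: 45780 + I*sqrt(389) ≈ 45780.0 + 19.723*I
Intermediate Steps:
sqrt((-915 + 4543) + (1612 - 5629)) - 1*(-45780) = sqrt(3628 - 4017) + 45780 = sqrt(-389) + 45780 = I*sqrt(389) + 45780 = 45780 + I*sqrt(389)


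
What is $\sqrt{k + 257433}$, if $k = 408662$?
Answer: $\sqrt{666095} \approx 816.15$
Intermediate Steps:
$\sqrt{k + 257433} = \sqrt{408662 + 257433} = \sqrt{666095}$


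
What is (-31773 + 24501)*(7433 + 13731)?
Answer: -153904608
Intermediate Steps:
(-31773 + 24501)*(7433 + 13731) = -7272*21164 = -153904608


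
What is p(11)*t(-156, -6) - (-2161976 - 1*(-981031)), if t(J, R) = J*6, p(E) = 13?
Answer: 1168777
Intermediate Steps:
t(J, R) = 6*J
p(11)*t(-156, -6) - (-2161976 - 1*(-981031)) = 13*(6*(-156)) - (-2161976 - 1*(-981031)) = 13*(-936) - (-2161976 + 981031) = -12168 - 1*(-1180945) = -12168 + 1180945 = 1168777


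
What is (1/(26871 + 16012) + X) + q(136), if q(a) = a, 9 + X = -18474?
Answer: -786774400/42883 ≈ -18347.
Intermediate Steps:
X = -18483 (X = -9 - 18474 = -18483)
(1/(26871 + 16012) + X) + q(136) = (1/(26871 + 16012) - 18483) + 136 = (1/42883 - 18483) + 136 = -792606488/42883 + 136 = -786774400/42883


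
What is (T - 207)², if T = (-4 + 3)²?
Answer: 42436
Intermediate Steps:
T = 1 (T = (-1)² = 1)
(T - 207)² = (1 - 207)² = (-206)² = 42436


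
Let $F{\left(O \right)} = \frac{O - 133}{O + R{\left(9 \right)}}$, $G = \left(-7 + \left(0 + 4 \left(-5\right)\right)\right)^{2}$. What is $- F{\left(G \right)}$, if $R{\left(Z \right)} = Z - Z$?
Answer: $- \frac{596}{729} \approx -0.81756$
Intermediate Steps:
$R{\left(Z \right)} = 0$
$G = 729$ ($G = \left(-7 + \left(0 - 20\right)\right)^{2} = \left(-7 - 20\right)^{2} = \left(-27\right)^{2} = 729$)
$F{\left(O \right)} = \frac{-133 + O}{O}$ ($F{\left(O \right)} = \frac{O - 133}{O + 0} = \frac{-133 + O}{O}$)
$- F{\left(G \right)} = - \frac{-133 + 729}{729} = - \frac{596}{729}$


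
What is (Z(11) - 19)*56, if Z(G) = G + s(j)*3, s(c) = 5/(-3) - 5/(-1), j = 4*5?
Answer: 112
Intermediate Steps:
j = 20
s(c) = 10/3 (s(c) = 5*(-⅓) - 5*(-1) = -5/3 + 5 = 10/3)
Z(G) = 10 + G (Z(G) = G + (10/3)*3 = G + 10 = 10 + G)
(Z(11) - 19)*56 = ((10 + 11) - 19)*56 = (21 - 19)*56 = 2*56 = 112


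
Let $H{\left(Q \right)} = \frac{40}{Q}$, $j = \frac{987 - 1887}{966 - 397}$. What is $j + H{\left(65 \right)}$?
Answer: $- \frac{7148}{7397} \approx -0.96634$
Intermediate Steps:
$j = - \frac{900}{569} \approx -1.5817$
$j + H{\left(65 \right)} = - \frac{900}{569} + \frac{40}{65} = - \frac{900}{569} + 40 \cdot \frac{1}{65} = - \frac{900}{569} + \frac{8}{13} = - \frac{7148}{7397}$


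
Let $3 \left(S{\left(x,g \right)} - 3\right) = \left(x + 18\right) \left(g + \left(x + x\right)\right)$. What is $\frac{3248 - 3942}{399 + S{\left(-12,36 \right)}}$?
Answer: $- \frac{347}{213} \approx -1.6291$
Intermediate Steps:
$S{\left(x,g \right)} = 3 + \frac{\left(18 + x\right) \left(g + 2 x\right)}{3}$ ($S{\left(x,g \right)} = 3 + \frac{\left(x + 18\right) \left(g + \left(x + x\right)\right)}{3} = 3 + \frac{\left(18 + x\right) \left(g + 2 x\right)}{3}$)
$\frac{3248 - 3942}{399 + S{\left(-12,36 \right)}} = \frac{3248 - 3942}{399 + \left(3 + 6 \cdot 36 + 12 \left(-12\right) + \frac{2 \left(-12\right)^{2}}{3} + \frac{1}{3} \cdot 36 \left(-12\right)\right)} = - \frac{694}{399 + \left(3 + 216 - 144 + \frac{2}{3} \cdot 144 - 144\right)} = - \frac{694}{399 + \left(3 + 216 - 144 + 96 - 144\right)} = - \frac{694}{399 + 27} = - \frac{694}{426} = \left(-694\right) \frac{1}{426} = - \frac{347}{213}$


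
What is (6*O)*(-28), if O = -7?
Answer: 1176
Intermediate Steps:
(6*O)*(-28) = (6*(-7))*(-28) = -42*(-28) = 1176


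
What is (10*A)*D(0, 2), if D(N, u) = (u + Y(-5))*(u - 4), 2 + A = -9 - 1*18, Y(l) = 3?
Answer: 2900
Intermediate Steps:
A = -29 (A = -2 + (-9 - 1*18) = -2 + (-9 - 18) = -2 - 27 = -29)
D(N, u) = (-4 + u)*(3 + u) (D(N, u) = (u + 3)*(u - 4) = (3 + u)*(-4 + u) = (-4 + u)*(3 + u))
(10*A)*D(0, 2) = (10*(-29))*(-12 + 2**2 - 1*2) = -290*(-12 + 4 - 2) = -290*(-10) = 2900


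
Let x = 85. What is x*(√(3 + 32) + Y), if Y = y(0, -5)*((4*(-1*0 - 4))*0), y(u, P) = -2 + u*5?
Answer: 85*√35 ≈ 502.87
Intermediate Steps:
y(u, P) = -2 + 5*u
Y = 0 (Y = (-2 + 5*0)*((4*(-1*0 - 4))*0) = (-2 + 0)*((4*(0 - 4))*0) = -2*4*(-4)*0 = -(-32)*0 = -2*0 = 0)
x*(√(3 + 32) + Y) = 85*(√(3 + 32) + 0) = 85*(√35 + 0) = 85*√35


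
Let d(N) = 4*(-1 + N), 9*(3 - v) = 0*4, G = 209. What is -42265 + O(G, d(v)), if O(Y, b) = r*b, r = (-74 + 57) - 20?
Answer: -42561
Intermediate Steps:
v = 3 (v = 3 - 0*4 = 3 - ⅑*0 = 3 + 0 = 3)
d(N) = -4 + 4*N
r = -37 (r = -17 - 20 = -37)
O(Y, b) = -37*b
-42265 + O(G, d(v)) = -42265 - 37*(-4 + 4*3) = -42265 - 37*(-4 + 12) = -42265 - 37*8 = -42265 - 296 = -42561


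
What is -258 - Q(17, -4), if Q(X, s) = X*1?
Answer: -275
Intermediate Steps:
Q(X, s) = X
-258 - Q(17, -4) = -258 - 1*17 = -258 - 17 = -275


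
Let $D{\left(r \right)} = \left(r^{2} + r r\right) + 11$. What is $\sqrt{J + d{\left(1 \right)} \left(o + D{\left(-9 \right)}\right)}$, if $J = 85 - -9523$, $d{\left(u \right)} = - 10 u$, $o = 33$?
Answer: $2 \sqrt{1887} \approx 86.879$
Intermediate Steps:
$D{\left(r \right)} = 11 + 2 r^{2}$ ($D{\left(r \right)} = \left(r^{2} + r^{2}\right) + 11 = 2 r^{2} + 11 = 11 + 2 r^{2}$)
$J = 9608$ ($J = 85 + 9523 = 9608$)
$\sqrt{J + d{\left(1 \right)} \left(o + D{\left(-9 \right)}\right)} = \sqrt{9608 + \left(-10\right) 1 \left(33 + \left(11 + 2 \left(-9\right)^{2}\right)\right)} = \sqrt{9608 - 10 \left(33 + \left(11 + 2 \cdot 81\right)\right)} = \sqrt{9608 - 10 \left(33 + \left(11 + 162\right)\right)} = \sqrt{9608 - 10 \left(33 + 173\right)} = \sqrt{9608 - 2060} = \sqrt{7548} = 2 \sqrt{1887}$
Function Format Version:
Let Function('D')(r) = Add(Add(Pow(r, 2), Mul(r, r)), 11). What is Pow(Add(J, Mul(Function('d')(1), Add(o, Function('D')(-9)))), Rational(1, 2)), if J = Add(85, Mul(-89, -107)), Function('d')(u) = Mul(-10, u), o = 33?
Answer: Mul(2, Pow(1887, Rational(1, 2))) ≈ 86.879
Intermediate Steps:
Function('D')(r) = Add(11, Mul(2, Pow(r, 2))) (Function('D')(r) = Add(Add(Pow(r, 2), Pow(r, 2)), 11) = Add(Mul(2, Pow(r, 2)), 11) = Add(11, Mul(2, Pow(r, 2))))
J = 9608 (J = Add(85, 9523) = 9608)
Pow(Add(J, Mul(Function('d')(1), Add(o, Function('D')(-9)))), Rational(1, 2)) = Pow(Add(9608, Mul(Mul(-10, 1), Add(33, Add(11, Mul(2, Pow(-9, 2)))))), Rational(1, 2)) = Pow(Add(9608, Mul(-10, Add(33, Add(11, Mul(2, 81))))), Rational(1, 2)) = Pow(Add(9608, Mul(-10, Add(33, Add(11, 162)))), Rational(1, 2)) = Pow(Add(9608, Mul(-10, Add(33, 173))), Rational(1, 2)) = Pow(Add(9608, Mul(-10, 206)), Rational(1, 2)) = Pow(Add(9608, -2060), Rational(1, 2)) = Pow(7548, Rational(1, 2)) = Mul(2, Pow(1887, Rational(1, 2)))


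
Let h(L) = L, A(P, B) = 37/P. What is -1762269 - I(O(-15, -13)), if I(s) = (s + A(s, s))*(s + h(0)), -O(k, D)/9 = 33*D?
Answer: -16669627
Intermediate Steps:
O(k, D) = -297*D
I(s) = s*(s + 37/s) (I(s) = (s + 37/s)*(s + 0) = (s + 37/s)*s = s*(s + 37/s))
-1762269 - I(O(-15, -13)) = -1762269 - (37 + (-297*(-13))²) = -1762269 - (37 + 3861²) = -1762269 - (37 + 14907321) = -1762269 - 1*14907358 = -1762269 - 14907358 = -16669627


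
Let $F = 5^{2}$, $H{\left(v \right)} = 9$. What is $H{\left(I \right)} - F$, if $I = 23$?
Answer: $-16$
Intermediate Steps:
$F = 25$
$H{\left(I \right)} - F = 9 - 25 = -16$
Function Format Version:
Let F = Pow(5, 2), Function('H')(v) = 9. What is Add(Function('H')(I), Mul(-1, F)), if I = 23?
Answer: -16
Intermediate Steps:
F = 25
Add(Function('H')(I), Mul(-1, F)) = Add(9, Mul(-1, 25)) = Add(9, -25) = -16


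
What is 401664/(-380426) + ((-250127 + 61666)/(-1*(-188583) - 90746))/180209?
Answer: -3540926516132449/3353665933259729 ≈ -1.0558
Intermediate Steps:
401664/(-380426) + ((-250127 + 61666)/(-1*(-188583) - 90746))/180209 = 401664*(-1/380426) - 188461/(188583 - 90746)*(1/180209) = -200832/190213 - 188461/97837*(1/180209) = -200832/190213 - 188461*1/97837*(1/180209) = -200832/190213 - 188461/97837*1/180209 = -200832/190213 - 188461/17631107933 = -3540926516132449/3353665933259729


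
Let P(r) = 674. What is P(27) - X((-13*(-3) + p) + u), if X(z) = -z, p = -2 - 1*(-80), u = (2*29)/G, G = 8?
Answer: 3193/4 ≈ 798.25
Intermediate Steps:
u = 29/4 (u = (2*29)/8 = 58*(1/8) = 29/4 ≈ 7.2500)
p = 78 (p = -2 + 80 = 78)
P(27) - X((-13*(-3) + p) + u) = 674 - (-1)*((-13*(-3) + 78) + 29/4) = 674 - (-1)*((39 + 78) + 29/4) = 674 - (-1)*(117 + 29/4) = 674 - (-1)*497/4 = 674 - 1*(-497/4) = 674 + 497/4 = 3193/4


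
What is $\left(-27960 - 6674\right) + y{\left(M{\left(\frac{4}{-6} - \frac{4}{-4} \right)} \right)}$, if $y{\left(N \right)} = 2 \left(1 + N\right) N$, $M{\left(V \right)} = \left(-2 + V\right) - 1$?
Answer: $- \frac{311626}{9} \approx -34625.0$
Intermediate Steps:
$M{\left(V \right)} = -3 + V$
$y{\left(N \right)} = N \left(2 + 2 N\right)$ ($y{\left(N \right)} = \left(2 + 2 N\right) N = N \left(2 + 2 N\right)$)
$\left(-27960 - 6674\right) + y{\left(M{\left(\frac{4}{-6} - \frac{4}{-4} \right)} \right)} = \left(-27960 - 6674\right) + 2 \left(-3 + \left(\frac{4}{-6} - \frac{4}{-4}\right)\right) \left(1 + \left(-3 + \left(\frac{4}{-6} - \frac{4}{-4}\right)\right)\right) = -34634 + 2 \left(-3 + \left(4 \left(- \frac{1}{6}\right) - -1\right)\right) \left(1 + \left(-3 + \left(4 \left(- \frac{1}{6}\right) - -1\right)\right)\right) = -34634 + 2 \left(-3 + \left(- \frac{2}{3} + 1\right)\right) \left(1 + \left(-3 + \left(- \frac{2}{3} + 1\right)\right)\right) = -34634 + 2 \left(-3 + \frac{1}{3}\right) \left(1 + \left(-3 + \frac{1}{3}\right)\right) = -34634 + 2 \left(- \frac{8}{3}\right) \left(1 - \frac{8}{3}\right) = -34634 + 2 \left(- \frac{8}{3}\right) \left(- \frac{5}{3}\right) = -34634 + \frac{80}{9} = - \frac{311626}{9}$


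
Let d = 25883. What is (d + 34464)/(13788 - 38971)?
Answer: -60347/25183 ≈ -2.3963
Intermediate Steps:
(d + 34464)/(13788 - 38971) = (25883 + 34464)/(13788 - 38971) = 60347/(-25183) = 60347*(-1/25183) = -60347/25183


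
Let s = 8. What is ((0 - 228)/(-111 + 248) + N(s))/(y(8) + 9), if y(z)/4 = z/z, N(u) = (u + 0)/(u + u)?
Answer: -319/3562 ≈ -0.089556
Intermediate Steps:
N(u) = ½ (N(u) = u/((2*u)) = u*(1/(2*u)) = ½)
y(z) = 4 (y(z) = 4*(z/z) = 4*1 = 4)
((0 - 228)/(-111 + 248) + N(s))/(y(8) + 9) = ((0 - 228)/(-111 + 248) + ½)/(4 + 9) = (-228/137 + ½)/13 = (-228*1/137 + ½)*(1/13) = (-228/137 + ½)*(1/13) = -319/274*1/13 = -319/3562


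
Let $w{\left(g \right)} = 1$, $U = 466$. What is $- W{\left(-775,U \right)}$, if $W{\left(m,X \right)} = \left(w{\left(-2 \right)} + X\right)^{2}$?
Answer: $-218089$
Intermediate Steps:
$W{\left(m,X \right)} = \left(1 + X\right)^{2}$
$- W{\left(-775,U \right)} = - \left(1 + 466\right)^{2} = - 467^{2} = \left(-1\right) 218089 = -218089$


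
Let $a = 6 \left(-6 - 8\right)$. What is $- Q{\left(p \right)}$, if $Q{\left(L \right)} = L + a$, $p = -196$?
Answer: $280$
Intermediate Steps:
$a = -84$ ($a = 6 \left(-14\right) = -84$)
$Q{\left(L \right)} = -84 + L$ ($Q{\left(L \right)} = L - 84 = -84 + L$)
$- Q{\left(p \right)} = - (-84 - 196) = \left(-1\right) \left(-280\right) = 280$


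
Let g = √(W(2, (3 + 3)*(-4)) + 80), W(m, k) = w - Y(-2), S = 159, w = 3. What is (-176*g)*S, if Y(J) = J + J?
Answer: -27984*√87 ≈ -2.6102e+5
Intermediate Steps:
Y(J) = 2*J
W(m, k) = 7 (W(m, k) = 3 - 2*(-2) = 3 - 1*(-4) = 3 + 4 = 7)
g = √87 (g = √(7 + 80) = √87 ≈ 9.3274)
(-176*g)*S = -176*√87*159 = -27984*√87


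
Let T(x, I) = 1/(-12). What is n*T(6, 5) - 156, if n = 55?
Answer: -1927/12 ≈ -160.58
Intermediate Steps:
T(x, I) = -1/12
n*T(6, 5) - 156 = 55*(-1/12) - 156 = -55/12 - 156 = -1927/12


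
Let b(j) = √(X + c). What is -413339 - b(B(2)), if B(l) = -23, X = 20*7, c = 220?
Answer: -413339 - 6*√10 ≈ -4.1336e+5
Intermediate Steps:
X = 140
b(j) = 6*√10 (b(j) = √(140 + 220) = √360 = 6*√10)
-413339 - b(B(2)) = -413339 - 6*√10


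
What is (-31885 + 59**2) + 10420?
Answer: -17984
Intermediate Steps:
(-31885 + 59**2) + 10420 = (-31885 + 3481) + 10420 = -28404 + 10420 = -17984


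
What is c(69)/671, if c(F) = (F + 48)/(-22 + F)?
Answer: 117/31537 ≈ 0.0037099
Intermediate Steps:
c(F) = (48 + F)/(-22 + F)
c(69)/671 = ((48 + 69)/(-22 + 69))/671 = (117/47)*(1/671) = 117/31537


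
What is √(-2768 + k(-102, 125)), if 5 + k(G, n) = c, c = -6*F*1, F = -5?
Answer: I*√2743 ≈ 52.374*I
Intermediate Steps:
c = 30 (c = -6*(-5)*1 = 30*1 = 30)
k(G, n) = 25 (k(G, n) = -5 + 30 = 25)
√(-2768 + k(-102, 125)) = √(-2768 + 25) = √(-2743) = I*√2743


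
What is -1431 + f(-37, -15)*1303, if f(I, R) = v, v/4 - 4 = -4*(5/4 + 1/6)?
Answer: -30353/3 ≈ -10118.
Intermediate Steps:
v = -20/3 (v = 16 + 4*(-4*(5/4 + 1/6)) = 16 + 4*(-4*17/12) = 16 + 4*(-17/3) = 16 - 68/3 = -20/3 ≈ -6.6667)
f(I, R) = -20/3
-1431 + f(-37, -15)*1303 = -1431 - 20/3*1303 = -1431 - 26060/3 = -30353/3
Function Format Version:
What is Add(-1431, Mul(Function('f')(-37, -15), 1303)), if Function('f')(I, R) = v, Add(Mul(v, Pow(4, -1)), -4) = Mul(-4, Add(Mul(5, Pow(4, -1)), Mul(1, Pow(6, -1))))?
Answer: Rational(-30353, 3) ≈ -10118.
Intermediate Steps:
v = Rational(-20, 3) (v = Add(16, Mul(4, Mul(-4, Add(Mul(5, Pow(4, -1)), Mul(1, Pow(6, -1)))))) = Add(16, Mul(4, Mul(-4, Add(Mul(5, Rational(1, 4)), Mul(1, Rational(1, 6)))))) = Add(16, Mul(4, Mul(-4, Add(Rational(5, 4), Rational(1, 6))))) = Add(16, Mul(4, Mul(-4, Rational(17, 12)))) = Add(16, Mul(4, Rational(-17, 3))) = Add(16, Rational(-68, 3)) = Rational(-20, 3) ≈ -6.6667)
Function('f')(I, R) = Rational(-20, 3)
Add(-1431, Mul(Function('f')(-37, -15), 1303)) = Add(-1431, Mul(Rational(-20, 3), 1303)) = Add(-1431, Rational(-26060, 3)) = Rational(-30353, 3)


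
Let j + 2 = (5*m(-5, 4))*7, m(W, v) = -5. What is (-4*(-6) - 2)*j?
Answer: -3894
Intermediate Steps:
j = -177 (j = -2 + (5*(-5))*7 = -2 - 25*7 = -2 - 175 = -177)
(-4*(-6) - 2)*j = (-4*(-6) - 2)*(-177) = (24 - 2)*(-177) = 22*(-177) = -3894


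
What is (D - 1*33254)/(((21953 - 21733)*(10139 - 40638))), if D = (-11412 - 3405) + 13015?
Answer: 1252/239635 ≈ 0.0052246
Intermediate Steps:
D = -1802 (D = -14817 + 13015 = -1802)
(D - 1*33254)/(((21953 - 21733)*(10139 - 40638))) = (-1802 - 1*33254)/(((21953 - 21733)*(10139 - 40638))) = (-1802 - 33254)/((220*(-30499))) = -35056/(-6709780) = -35056*(-1/6709780) = 1252/239635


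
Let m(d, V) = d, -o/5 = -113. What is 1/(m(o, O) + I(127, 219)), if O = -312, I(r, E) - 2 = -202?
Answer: 1/365 ≈ 0.0027397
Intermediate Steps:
o = 565 (o = -5*(-113) = 565)
I(r, E) = -200 (I(r, E) = 2 - 202 = -200)
1/(m(o, O) + I(127, 219)) = 1/(565 - 200) = 1/365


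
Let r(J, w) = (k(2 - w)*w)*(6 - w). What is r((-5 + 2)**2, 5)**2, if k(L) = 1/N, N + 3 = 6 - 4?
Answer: 25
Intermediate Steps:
N = -1 (N = -3 + (6 - 4) = -3 + 2 = -1)
k(L) = -1 (k(L) = 1/(-1) = -1)
r(J, w) = -w*(6 - w) (r(J, w) = (-w)*(6 - w) = -w*(6 - w))
r((-5 + 2)**2, 5)**2 = (5*(-6 + 5))**2 = (5*(-1))**2 = (-5)**2 = 25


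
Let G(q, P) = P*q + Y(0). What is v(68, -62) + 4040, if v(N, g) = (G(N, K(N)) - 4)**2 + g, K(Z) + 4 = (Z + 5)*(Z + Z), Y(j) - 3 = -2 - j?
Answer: 455394183219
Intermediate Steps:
Y(j) = 1 - j (Y(j) = 3 + (-2 - j) = 1 - j)
K(Z) = -4 + 2*Z*(5 + Z) (K(Z) = -4 + (Z + 5)*(Z + Z) = -4 + (5 + Z)*(2*Z) = -4 + 2*Z*(5 + Z))
G(q, P) = 1 + P*q (G(q, P) = P*q + (1 - 1*0) = P*q + (1 + 0) = P*q + 1 = 1 + P*q)
v(N, g) = g + (-3 + N*(-4 + 2*N**2 + 10*N))**2 (v(N, g) = ((1 + (-4 + 2*N**2 + 10*N)*N) - 4)**2 + g = ((1 + N*(-4 + 2*N**2 + 10*N)) - 4)**2 + g = (-3 + N*(-4 + 2*N**2 + 10*N))**2 + g = g + (-3 + N*(-4 + 2*N**2 + 10*N))**2)
v(68, -62) + 4040 = (-62 + (-3 + 2*68*(-2 + 68**2 + 5*68))**2) + 4040 = (-62 + (-3 + 2*68*(-2 + 4624 + 340))**2) + 4040 = (-62 + (-3 + 2*68*4962)**2) + 4040 = (-62 + (-3 + 674832)**2) + 4040 = (-62 + 674829**2) + 4040 = (-62 + 455394179241) + 4040 = 455394179179 + 4040 = 455394183219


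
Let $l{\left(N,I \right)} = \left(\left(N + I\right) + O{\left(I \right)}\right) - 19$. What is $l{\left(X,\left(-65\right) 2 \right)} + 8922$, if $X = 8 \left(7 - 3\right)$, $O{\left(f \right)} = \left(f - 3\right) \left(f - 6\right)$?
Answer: $26893$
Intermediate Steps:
$O{\left(f \right)} = \left(-6 + f\right) \left(-3 + f\right)$ ($O{\left(f \right)} = \left(-3 + f\right) \left(-6 + f\right) = \left(-6 + f\right) \left(-3 + f\right)$)
$X = 32$ ($X = 8 \cdot 4 = 32$)
$l{\left(N,I \right)} = -1 + N + I^{2} - 8 I$ ($l{\left(N,I \right)} = \left(\left(N + I\right) + \left(18 + I^{2} - 9 I\right)\right) - 19 = \left(\left(I + N\right) + \left(18 + I^{2} - 9 I\right)\right) - 19 = \left(18 + N + I^{2} - 8 I\right) - 19 = -1 + N + I^{2} - 8 I$)
$l{\left(X,\left(-65\right) 2 \right)} + 8922 = \left(-1 + 32 + \left(\left(-65\right) 2\right)^{2} - 8 \left(\left(-65\right) 2\right)\right) + 8922 = \left(-1 + 32 + \left(-130\right)^{2} - -1040\right) + 8922 = \left(-1 + 32 + 16900 + 1040\right) + 8922 = 17971 + 8922 = 26893$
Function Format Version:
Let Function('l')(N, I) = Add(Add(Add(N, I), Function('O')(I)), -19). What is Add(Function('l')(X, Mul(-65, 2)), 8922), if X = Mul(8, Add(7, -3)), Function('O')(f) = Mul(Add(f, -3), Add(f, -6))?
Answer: 26893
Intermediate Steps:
Function('O')(f) = Mul(Add(-6, f), Add(-3, f)) (Function('O')(f) = Mul(Add(-3, f), Add(-6, f)) = Mul(Add(-6, f), Add(-3, f)))
X = 32 (X = Mul(8, 4) = 32)
Function('l')(N, I) = Add(-1, N, Pow(I, 2), Mul(-8, I)) (Function('l')(N, I) = Add(Add(Add(N, I), Add(18, Pow(I, 2), Mul(-9, I))), -19) = Add(Add(Add(I, N), Add(18, Pow(I, 2), Mul(-9, I))), -19) = Add(Add(18, N, Pow(I, 2), Mul(-8, I)), -19) = Add(-1, N, Pow(I, 2), Mul(-8, I)))
Add(Function('l')(X, Mul(-65, 2)), 8922) = Add(Add(-1, 32, Pow(Mul(-65, 2), 2), Mul(-8, Mul(-65, 2))), 8922) = Add(Add(-1, 32, Pow(-130, 2), Mul(-8, -130)), 8922) = Add(Add(-1, 32, 16900, 1040), 8922) = Add(17971, 8922) = 26893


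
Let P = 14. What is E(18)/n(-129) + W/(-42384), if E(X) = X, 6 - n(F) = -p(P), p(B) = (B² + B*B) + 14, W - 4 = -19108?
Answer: 89935/181898 ≈ 0.49443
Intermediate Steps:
W = -19104 (W = 4 - 19108 = -19104)
p(B) = 14 + 2*B² (p(B) = (B² + B²) + 14 = 2*B² + 14 = 14 + 2*B²)
n(F) = 412 (n(F) = 6 - (-1)*(14 + 2*14²) = 6 - (-1)*(14 + 2*196) = 6 - (-1)*(14 + 392) = 6 - (-1)*406 = 6 - 1*(-406) = 6 + 406 = 412)
E(18)/n(-129) + W/(-42384) = 18/412 - 19104/(-42384) = 18*(1/412) - 19104*(-1/42384) = 9/206 + 398/883 = 89935/181898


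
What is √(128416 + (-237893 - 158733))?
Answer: I*√268210 ≈ 517.89*I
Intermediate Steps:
√(128416 + (-237893 - 158733)) = √(128416 - 396626) = √(-268210) = I*√268210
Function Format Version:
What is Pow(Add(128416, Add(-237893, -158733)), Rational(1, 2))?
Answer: Mul(I, Pow(268210, Rational(1, 2))) ≈ Mul(517.89, I)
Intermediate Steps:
Pow(Add(128416, Add(-237893, -158733)), Rational(1, 2)) = Pow(Add(128416, -396626), Rational(1, 2)) = Pow(-268210, Rational(1, 2)) = Mul(I, Pow(268210, Rational(1, 2)))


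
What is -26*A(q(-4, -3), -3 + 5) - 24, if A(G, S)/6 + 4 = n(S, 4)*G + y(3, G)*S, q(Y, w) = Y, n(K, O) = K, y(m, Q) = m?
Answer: 912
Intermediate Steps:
A(G, S) = -24 + 18*S + 6*G*S (A(G, S) = -24 + 6*(S*G + 3*S) = -24 + 6*(G*S + 3*S) = -24 + 6*(3*S + G*S) = -24 + (18*S + 6*G*S) = -24 + 18*S + 6*G*S)
-26*A(q(-4, -3), -3 + 5) - 24 = -26*(-24 + 18*(-3 + 5) + 6*(-4)*(-3 + 5)) - 24 = -26*(-24 + 18*2 + 6*(-4)*2) - 24 = -26*(-24 + 36 - 48) - 24 = -26*(-36) - 24 = 936 - 24 = 912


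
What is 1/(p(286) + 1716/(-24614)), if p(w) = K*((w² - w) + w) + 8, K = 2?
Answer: 12307/2013424342 ≈ 6.1125e-6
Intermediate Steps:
p(w) = 8 + 2*w² (p(w) = 2*((w² - w) + w) + 8 = 2*w² + 8 = 8 + 2*w²)
1/(p(286) + 1716/(-24614)) = 1/((8 + 2*286²) + 1716/(-24614)) = 1/((8 + 2*81796) + 1716*(-1/24614)) = 1/((8 + 163592) - 858/12307) = 1/(163600 - 858/12307) = 1/(2013424342/12307) = 12307/2013424342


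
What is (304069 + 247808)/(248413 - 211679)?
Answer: 551877/36734 ≈ 15.024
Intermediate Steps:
(304069 + 247808)/(248413 - 211679) = 551877/36734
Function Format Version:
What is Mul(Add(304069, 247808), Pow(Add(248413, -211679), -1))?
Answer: Rational(551877, 36734) ≈ 15.024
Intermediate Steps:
Mul(Add(304069, 247808), Pow(Add(248413, -211679), -1)) = Mul(551877, Pow(36734, -1)) = Mul(551877, Rational(1, 36734)) = Rational(551877, 36734)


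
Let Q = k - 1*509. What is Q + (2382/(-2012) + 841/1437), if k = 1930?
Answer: 2053363441/1445622 ≈ 1420.4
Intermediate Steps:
Q = 1421 (Q = 1930 - 1*509 = 1930 - 509 = 1421)
Q + (2382/(-2012) + 841/1437) = 1421 + (2382/(-2012) + 841/1437) = 1421 + (2382*(-1/2012) + 841*(1/1437)) = 1421 + (-1191/1006 + 841/1437) = 1421 - 865421/1445622 = 2053363441/1445622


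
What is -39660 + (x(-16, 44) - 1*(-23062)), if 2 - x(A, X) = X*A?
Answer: -15892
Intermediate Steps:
x(A, X) = 2 - A*X (x(A, X) = 2 - X*A = 2 - A*X)
-39660 + (x(-16, 44) - 1*(-23062)) = -39660 + ((2 - 1*(-16)*44) - 1*(-23062)) = -39660 + ((2 + 704) + 23062) = -39660 + (706 + 23062) = -39660 + 23768 = -15892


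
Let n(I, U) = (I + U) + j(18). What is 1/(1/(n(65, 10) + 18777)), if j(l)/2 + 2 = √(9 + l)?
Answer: 18848 + 6*√3 ≈ 18858.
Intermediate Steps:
j(l) = -4 + 2*√(9 + l)
n(I, U) = -4 + I + U + 6*√3 (n(I, U) = (I + U) + (-4 + 2*√(9 + 18)) = (I + U) + (-4 + 2*√27) = (I + U) + (-4 + 2*(3*√3)) = (I + U) + (-4 + 6*√3) = -4 + I + U + 6*√3)
1/(1/(n(65, 10) + 18777)) = 1/(1/((-4 + 65 + 10 + 6*√3) + 18777)) = 1/(1/((71 + 6*√3) + 18777)) = 1/(1/(18848 + 6*√3)) = 18848 + 6*√3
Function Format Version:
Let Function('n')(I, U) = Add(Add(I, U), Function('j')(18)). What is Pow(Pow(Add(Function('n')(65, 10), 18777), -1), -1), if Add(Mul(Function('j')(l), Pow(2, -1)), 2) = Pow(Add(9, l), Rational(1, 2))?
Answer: Add(18848, Mul(6, Pow(3, Rational(1, 2)))) ≈ 18858.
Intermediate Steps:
Function('j')(l) = Add(-4, Mul(2, Pow(Add(9, l), Rational(1, 2))))
Function('n')(I, U) = Add(-4, I, U, Mul(6, Pow(3, Rational(1, 2)))) (Function('n')(I, U) = Add(Add(I, U), Add(-4, Mul(2, Pow(Add(9, 18), Rational(1, 2))))) = Add(Add(I, U), Add(-4, Mul(2, Pow(27, Rational(1, 2))))) = Add(Add(I, U), Add(-4, Mul(2, Mul(3, Pow(3, Rational(1, 2)))))) = Add(Add(I, U), Add(-4, Mul(6, Pow(3, Rational(1, 2))))) = Add(-4, I, U, Mul(6, Pow(3, Rational(1, 2)))))
Pow(Pow(Add(Function('n')(65, 10), 18777), -1), -1) = Pow(Pow(Add(Add(-4, 65, 10, Mul(6, Pow(3, Rational(1, 2)))), 18777), -1), -1) = Pow(Pow(Add(Add(71, Mul(6, Pow(3, Rational(1, 2)))), 18777), -1), -1) = Pow(Pow(Add(18848, Mul(6, Pow(3, Rational(1, 2)))), -1), -1) = Add(18848, Mul(6, Pow(3, Rational(1, 2))))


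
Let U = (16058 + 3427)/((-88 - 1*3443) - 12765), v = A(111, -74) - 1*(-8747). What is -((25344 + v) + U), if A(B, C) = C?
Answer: -184773849/5432 ≈ -34016.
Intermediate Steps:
v = 8673 (v = -74 - 1*(-8747) = -74 + 8747 = 8673)
U = -6495/5432 (U = 19485/((-88 - 3443) - 12765) = 19485/(-3531 - 12765) = 19485/(-16296) = 19485*(-1/16296) = -6495/5432 ≈ -1.1957)
-((25344 + v) + U) = -((25344 + 8673) - 6495/5432) = -(34017 - 6495/5432) = -1*184773849/5432 = -184773849/5432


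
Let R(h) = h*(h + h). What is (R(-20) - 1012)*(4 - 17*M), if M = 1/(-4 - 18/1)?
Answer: -11130/11 ≈ -1011.8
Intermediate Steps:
R(h) = 2*h² (R(h) = h*(2*h) = 2*h²)
M = -1/22 (M = 1/(-4 - 18*1) = 1/(-4 - 18) = 1/(-22) = -1/22 ≈ -0.045455)
(R(-20) - 1012)*(4 - 17*M) = (2*(-20)² - 1012)*(4 - 17*(-1/22)) = (2*400 - 1012)*(4 + 17/22) = (800 - 1012)*(105/22) = -212*105/22 = -11130/11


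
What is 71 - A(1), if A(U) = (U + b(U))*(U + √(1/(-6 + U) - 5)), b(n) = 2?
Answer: 68 - 3*I*√130/5 ≈ 68.0 - 6.841*I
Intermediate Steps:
A(U) = (2 + U)*(U + √(-5 + 1/(-6 + U))) (A(U) = (U + 2)*(U + √(1/(-6 + U) - 5)) = (2 + U)*(U + √(-5 + 1/(-6 + U))))
71 - A(1) = 71 - (1² + 2*1 + 2*√((31 - 5*1)/(-6 + 1)) + 1*√((31 - 5*1)/(-6 + 1))) = 71 - (1 + 2 + 2*√((31 - 5)/(-5)) + 1*√((31 - 5)/(-5))) = 71 - (1 + 2 + 2*√(-⅕*26) + 1*√(-⅕*26)) = 71 - (1 + 2 + 2*√(-26/5) + 1*√(-26/5)) = 71 - (1 + 2 + 2*(I*√130/5) + 1*(I*√130/5)) = 71 - (1 + 2 + 2*I*√130/5 + I*√130/5) = 71 - (3 + 3*I*√130/5) = 71 + (-3 - 3*I*√130/5) = 68 - 3*I*√130/5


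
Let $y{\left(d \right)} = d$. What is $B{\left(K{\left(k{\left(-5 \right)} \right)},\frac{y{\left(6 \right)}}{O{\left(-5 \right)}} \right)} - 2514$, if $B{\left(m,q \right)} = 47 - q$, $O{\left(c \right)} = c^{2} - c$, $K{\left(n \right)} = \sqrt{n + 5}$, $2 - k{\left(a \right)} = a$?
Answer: $- \frac{12336}{5} \approx -2467.2$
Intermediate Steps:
$k{\left(a \right)} = 2 - a$
$K{\left(n \right)} = \sqrt{5 + n}$
$B{\left(K{\left(k{\left(-5 \right)} \right)},\frac{y{\left(6 \right)}}{O{\left(-5 \right)}} \right)} - 2514 = \left(47 - \frac{6}{\left(-5\right) \left(-1 - 5\right)}\right) - 2514 = \left(47 - \frac{6}{\left(-5\right) \left(-6\right)}\right) - 2514 = \left(47 - \frac{6}{30}\right) - 2514 = \left(47 - 6 \cdot \frac{1}{30}\right) - 2514 = \left(47 - \frac{1}{5}\right) - 2514 = \frac{234}{5} - 2514 = - \frac{12336}{5}$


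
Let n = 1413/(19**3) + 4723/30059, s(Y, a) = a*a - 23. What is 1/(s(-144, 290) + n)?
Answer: 206174681/17334623522861 ≈ 1.1894e-5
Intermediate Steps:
s(Y, a) = -23 + a**2 (s(Y, a) = a**2 - 23 = -23 + a**2)
n = 74868424/206174681 (n = 1413/6859 + 4723*(1/30059) = 1413*(1/6859) + 4723/30059 = 1413/6859 + 4723/30059 = 74868424/206174681 ≈ 0.36313)
1/(s(-144, 290) + n) = 1/((-23 + 290**2) + 74868424/206174681) = 1/((-23 + 84100) + 74868424/206174681) = 1/(84077 + 74868424/206174681) = 1/(17334623522861/206174681) = 206174681/17334623522861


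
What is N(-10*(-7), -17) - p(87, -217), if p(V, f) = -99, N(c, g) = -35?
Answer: 64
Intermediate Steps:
N(-10*(-7), -17) - p(87, -217) = -35 - 1*(-99) = -35 + 99 = 64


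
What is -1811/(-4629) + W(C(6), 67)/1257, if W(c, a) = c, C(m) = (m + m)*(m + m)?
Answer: 981001/1939551 ≈ 0.50579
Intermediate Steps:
C(m) = 4*m² (C(m) = (2*m)*(2*m) = 4*m²)
-1811/(-4629) + W(C(6), 67)/1257 = -1811/(-4629) + (4*6²)/1257 = -1811*(-1/4629) + (4*36)*(1/1257) = 1811/4629 + 144*(1/1257) = 1811/4629 + 48/419 = 981001/1939551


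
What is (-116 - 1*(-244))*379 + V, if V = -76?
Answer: 48436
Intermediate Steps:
(-116 - 1*(-244))*379 + V = (-116 - 1*(-244))*379 - 76 = (-116 + 244)*379 - 76 = 128*379 - 76 = 48512 - 76 = 48436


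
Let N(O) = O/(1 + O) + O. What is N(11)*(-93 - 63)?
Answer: -1859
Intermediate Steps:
N(O) = O + O/(1 + O) (N(O) = O/(1 + O) + O = O + O/(1 + O))
N(11)*(-93 - 63) = (11*(2 + 11)/(1 + 11))*(-93 - 63) = (11*13/12)*(-156) = (11*(1/12)*13)*(-156) = (143/12)*(-156) = -1859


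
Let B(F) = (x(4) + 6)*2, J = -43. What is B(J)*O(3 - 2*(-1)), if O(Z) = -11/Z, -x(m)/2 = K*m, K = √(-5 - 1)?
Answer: -132/5 + 176*I*√6/5 ≈ -26.4 + 86.222*I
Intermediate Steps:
K = I*√6 (K = √(-6) = I*√6 ≈ 2.4495*I)
x(m) = -2*I*m*√6 (x(m) = -2*I*√6*m = -2*I*m*√6)
B(F) = 12 - 16*I*√6 (B(F) = (-2*I*4*√6 + 6)*2 = (-8*I*√6 + 6)*2 = (6 - 8*I*√6)*2 = 12 - 16*I*√6)
B(J)*O(3 - 2*(-1)) = (12 - 16*I*√6)*(-11/(3 - 2*(-1))) = (12 - 16*I*√6)*(-11/(3 + 2)) = (12 - 16*I*√6)*(-11/5) = -132/5 + 176*I*√6/5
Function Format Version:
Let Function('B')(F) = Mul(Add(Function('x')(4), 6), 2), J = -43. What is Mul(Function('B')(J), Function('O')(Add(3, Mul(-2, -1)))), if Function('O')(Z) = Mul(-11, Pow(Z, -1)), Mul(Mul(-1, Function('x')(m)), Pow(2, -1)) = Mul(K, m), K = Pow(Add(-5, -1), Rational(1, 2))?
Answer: Add(Rational(-132, 5), Mul(Rational(176, 5), I, Pow(6, Rational(1, 2)))) ≈ Add(-26.400, Mul(86.222, I))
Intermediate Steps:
K = Mul(I, Pow(6, Rational(1, 2))) (K = Pow(-6, Rational(1, 2)) = Mul(I, Pow(6, Rational(1, 2))) ≈ Mul(2.4495, I))
Function('x')(m) = Mul(-2, I, m, Pow(6, Rational(1, 2))) (Function('x')(m) = Mul(-2, Mul(Mul(I, Pow(6, Rational(1, 2))), m)) = Mul(-2, Mul(I, m, Pow(6, Rational(1, 2)))) = Mul(-2, I, m, Pow(6, Rational(1, 2))))
Function('B')(F) = Add(12, Mul(-16, I, Pow(6, Rational(1, 2)))) (Function('B')(F) = Mul(Add(Mul(-2, I, 4, Pow(6, Rational(1, 2))), 6), 2) = Mul(Add(Mul(-8, I, Pow(6, Rational(1, 2))), 6), 2) = Mul(Add(6, Mul(-8, I, Pow(6, Rational(1, 2)))), 2) = Add(12, Mul(-16, I, Pow(6, Rational(1, 2)))))
Mul(Function('B')(J), Function('O')(Add(3, Mul(-2, -1)))) = Mul(Add(12, Mul(-16, I, Pow(6, Rational(1, 2)))), Mul(-11, Pow(Add(3, Mul(-2, -1)), -1))) = Mul(Add(12, Mul(-16, I, Pow(6, Rational(1, 2)))), Mul(-11, Pow(Add(3, 2), -1))) = Mul(Add(12, Mul(-16, I, Pow(6, Rational(1, 2)))), Mul(-11, Pow(5, -1))) = Mul(Add(12, Mul(-16, I, Pow(6, Rational(1, 2)))), Mul(-11, Rational(1, 5))) = Mul(Add(12, Mul(-16, I, Pow(6, Rational(1, 2)))), Rational(-11, 5)) = Add(Rational(-132, 5), Mul(Rational(176, 5), I, Pow(6, Rational(1, 2))))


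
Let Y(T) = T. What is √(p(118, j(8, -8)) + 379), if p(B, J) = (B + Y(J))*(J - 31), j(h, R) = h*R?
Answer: I*√4751 ≈ 68.927*I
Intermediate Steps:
j(h, R) = R*h
p(B, J) = (-31 + J)*(B + J) (p(B, J) = (B + J)*(J - 31) = (B + J)*(-31 + J) = (-31 + J)*(B + J))
√(p(118, j(8, -8)) + 379) = √(((-8*8)² - 31*118 - (-248)*8 + 118*(-8*8)) + 379) = √(((-64)² - 3658 - 31*(-64) + 118*(-64)) + 379) = √((4096 - 3658 + 1984 - 7552) + 379) = √(-5130 + 379) = √(-4751) = I*√4751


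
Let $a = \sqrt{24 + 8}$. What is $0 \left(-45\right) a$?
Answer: $0$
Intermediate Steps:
$a = 4 \sqrt{2}$ ($a = \sqrt{32} = 4 \sqrt{2} \approx 5.6569$)
$0 \left(-45\right) a = 0 \left(-45\right) 4 \sqrt{2} = 0 \cdot 4 \sqrt{2} = 0$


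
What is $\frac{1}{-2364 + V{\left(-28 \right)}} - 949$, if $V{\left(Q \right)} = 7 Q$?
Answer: $- \frac{2429441}{2560} \approx -949.0$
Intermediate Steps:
$\frac{1}{-2364 + V{\left(-28 \right)}} - 949 = \frac{1}{-2364 + 7 \left(-28\right)} - 949 = \frac{1}{-2364 - 196} - 949 = \frac{1}{-2560} - 949 = - \frac{1}{2560} - 949 = - \frac{2429441}{2560}$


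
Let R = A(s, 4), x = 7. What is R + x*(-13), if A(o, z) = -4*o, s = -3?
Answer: -79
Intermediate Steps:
R = 12 (R = -4*(-3) = 12)
R + x*(-13) = 12 + 7*(-13) = 12 - 91 = -79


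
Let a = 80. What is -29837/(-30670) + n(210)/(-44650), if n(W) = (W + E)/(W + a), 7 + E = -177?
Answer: 9658589927/9928262375 ≈ 0.97284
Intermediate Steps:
E = -184 (E = -7 - 177 = -184)
n(W) = (-184 + W)/(80 + W) (n(W) = (W - 184)/(W + 80) = (-184 + W)/(80 + W))
-29837/(-30670) + n(210)/(-44650) = -29837/(-30670) + ((-184 + 210)/(80 + 210))/(-44650) = -29837*(-1/30670) + (26/290)*(-1/44650) = 29837/30670 + ((1/290)*26)*(-1/44650) = 29837/30670 + (13/145)*(-1/44650) = 29837/30670 - 13/6474250 = 9658589927/9928262375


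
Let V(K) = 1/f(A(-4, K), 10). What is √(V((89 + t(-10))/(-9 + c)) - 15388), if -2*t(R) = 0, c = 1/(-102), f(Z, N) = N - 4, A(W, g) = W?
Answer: I*√553962/6 ≈ 124.05*I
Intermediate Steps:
f(Z, N) = -4 + N
c = -1/102 ≈ -0.0098039
t(R) = 0 (t(R) = -½*0 = 0)
V(K) = ⅙ (V(K) = 1/(-4 + 10) = 1/6 = ⅙)
√(V((89 + t(-10))/(-9 + c)) - 15388) = √(⅙ - 15388) = √(-92327/6) = I*√553962/6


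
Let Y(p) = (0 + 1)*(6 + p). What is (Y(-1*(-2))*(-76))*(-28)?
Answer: 17024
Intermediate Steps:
Y(p) = 6 + p (Y(p) = 1*(6 + p) = 6 + p)
(Y(-1*(-2))*(-76))*(-28) = ((6 - 1*(-2))*(-76))*(-28) = ((6 + 2)*(-76))*(-28) = (8*(-76))*(-28) = -608*(-28) = 17024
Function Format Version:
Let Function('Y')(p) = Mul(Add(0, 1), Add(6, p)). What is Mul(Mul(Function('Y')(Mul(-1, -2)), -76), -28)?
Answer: 17024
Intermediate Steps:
Function('Y')(p) = Add(6, p) (Function('Y')(p) = Mul(1, Add(6, p)) = Add(6, p))
Mul(Mul(Function('Y')(Mul(-1, -2)), -76), -28) = Mul(Mul(Add(6, Mul(-1, -2)), -76), -28) = Mul(Mul(Add(6, 2), -76), -28) = Mul(Mul(8, -76), -28) = Mul(-608, -28) = 17024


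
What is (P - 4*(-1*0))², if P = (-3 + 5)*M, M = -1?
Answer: 4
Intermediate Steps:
P = -2 (P = (-3 + 5)*(-1) = 2*(-1) = -2)
(P - 4*(-1*0))² = (-2 - 4*(-1*0))² = (-2 - 4*0)² = (-2 - 1*0)² = (-2 + 0)² = (-2)² = 4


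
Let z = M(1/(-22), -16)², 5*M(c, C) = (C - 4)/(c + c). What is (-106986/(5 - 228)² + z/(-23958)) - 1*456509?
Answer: -2247482859485/4923171 ≈ -4.5651e+5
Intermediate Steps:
M(c, C) = (-4 + C)/(10*c) (M(c, C) = ((C - 4)/(c + c))/5 = ((-4 + C)/((2*c)))/5 = ((-4 + C)*(1/(2*c)))/5 = ((-4 + C)/(2*c))/5 = (-4 + C)/(10*c))
z = 1936 (z = ((-4 - 16)/(10*(1/(-22))))² = ((⅒)*(-20)/(-1/22))² = ((⅒)*(-22)*(-20))² = 44² = 1936)
(-106986/(5 - 228)² + z/(-23958)) - 1*456509 = (-106986/(5 - 228)² + 1936/(-23958)) - 1*456509 = (-106986/((-223)²) + 1936*(-1/23958)) - 456509 = (-106986/49729 - 8/99) - 456509 = -10989446/4923171 - 456509 = -2247482859485/4923171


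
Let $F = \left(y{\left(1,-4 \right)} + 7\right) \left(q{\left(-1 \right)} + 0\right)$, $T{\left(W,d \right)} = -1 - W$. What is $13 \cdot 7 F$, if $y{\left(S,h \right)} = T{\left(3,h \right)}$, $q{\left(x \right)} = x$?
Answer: $-273$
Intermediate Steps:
$y{\left(S,h \right)} = -4$ ($y{\left(S,h \right)} = -1 - 3 = -4$)
$F = -3$ ($F = \left(-4 + 7\right) \left(-1 + 0\right) = 3 \left(-1\right) = -3$)
$13 \cdot 7 F = 13 \cdot 7 \left(-3\right) = 91 \left(-3\right) = -273$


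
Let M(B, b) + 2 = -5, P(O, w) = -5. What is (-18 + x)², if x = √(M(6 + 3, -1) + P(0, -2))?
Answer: 312 - 72*I*√3 ≈ 312.0 - 124.71*I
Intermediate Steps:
M(B, b) = -7 (M(B, b) = -2 - 5 = -7)
x = 2*I*√3 (x = √(-7 - 5) = √(-12) = 2*I*√3 ≈ 3.4641*I)
(-18 + x)² = (-18 + 2*I*√3)²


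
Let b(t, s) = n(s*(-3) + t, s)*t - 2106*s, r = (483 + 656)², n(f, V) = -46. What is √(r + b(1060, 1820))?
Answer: 3*I*√287151 ≈ 1607.6*I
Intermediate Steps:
r = 1297321 (r = 1139² = 1297321)
b(t, s) = -2106*s - 46*t (b(t, s) = -46*t - 2106*s = -2106*s - 46*t)
√(r + b(1060, 1820)) = √(1297321 + (-2106*1820 - 46*1060)) = √(1297321 + (-3832920 - 48760)) = √(1297321 - 3881680) = √(-2584359) = 3*I*√287151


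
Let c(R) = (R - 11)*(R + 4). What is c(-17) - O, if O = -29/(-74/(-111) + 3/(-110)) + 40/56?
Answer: 603563/1477 ≈ 408.64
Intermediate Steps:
c(R) = (-11 + R)*(4 + R)
O = -65935/1477 (O = -29/(-74*(-1/111) + 3*(-1/110)) + 40*(1/56) = -29/(⅔ - 3/110) + 5/7 = -29/211/330 + 5/7 = -29*330/211 + 5/7 = -9570/211 + 5/7 = -65935/1477 ≈ -44.641)
c(-17) - O = (-44 + (-17)² - 7*(-17)) - 1*(-65935/1477) = (-44 + 289 + 119) + 65935/1477 = 364 + 65935/1477 = 603563/1477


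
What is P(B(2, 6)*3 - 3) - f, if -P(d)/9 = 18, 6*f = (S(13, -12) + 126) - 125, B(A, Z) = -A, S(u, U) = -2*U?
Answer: -997/6 ≈ -166.17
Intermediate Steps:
f = 25/6 (f = ((-2*(-12) + 126) - 125)/6 = ((24 + 126) - 125)/6 = (150 - 125)/6 = (⅙)*25 = 25/6 ≈ 4.1667)
P(d) = -162 (P(d) = -9*18 = -162)
P(B(2, 6)*3 - 3) - f = -162 - 1*25/6 = -162 - 25/6 = -997/6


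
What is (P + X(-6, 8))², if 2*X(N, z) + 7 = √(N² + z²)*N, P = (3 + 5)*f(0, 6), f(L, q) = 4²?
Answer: 35721/4 ≈ 8930.3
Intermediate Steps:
f(L, q) = 16
P = 128 (P = (3 + 5)*16 = 8*16 = 128)
X(N, z) = -7/2 + N*√(N² + z²)/2 (X(N, z) = -7/2 + (√(N² + z²)*N)/2 = -7/2 + (N*√(N² + z²))/2 = -7/2 + N*√(N² + z²)/2)
(P + X(-6, 8))² = (128 + (-7/2 + (½)*(-6)*√((-6)² + 8²)))² = (128 + (-7/2 + (½)*(-6)*√(36 + 64)))² = (128 + (-7/2 + (½)*(-6)*√100))² = (128 + (-7/2 + (½)*(-6)*10))² = (128 + (-7/2 - 30))² = (128 - 67/2)² = (189/2)² = 35721/4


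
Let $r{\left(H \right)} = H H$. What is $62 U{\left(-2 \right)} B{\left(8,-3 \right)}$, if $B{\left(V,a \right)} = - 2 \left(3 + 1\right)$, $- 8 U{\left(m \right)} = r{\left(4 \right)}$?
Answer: $992$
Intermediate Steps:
$r{\left(H \right)} = H^{2}$
$U{\left(m \right)} = -2$ ($U{\left(m \right)} = - \frac{4^{2}}{8} = \left(- \frac{1}{8}\right) 16 = -2$)
$B{\left(V,a \right)} = -8$ ($B{\left(V,a \right)} = \left(-2\right) 4 = -8$)
$62 U{\left(-2 \right)} B{\left(8,-3 \right)} = 62 \left(-2\right) \left(-8\right) = \left(-124\right) \left(-8\right) = 992$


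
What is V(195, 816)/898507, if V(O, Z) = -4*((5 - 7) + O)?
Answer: -772/898507 ≈ -0.00085920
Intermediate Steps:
V(O, Z) = 8 - 4*O (V(O, Z) = -4*(-2 + O) = 8 - 4*O)
V(195, 816)/898507 = (8 - 4*195)/898507 = (8 - 780)*(1/898507) = -772*1/898507 = -772/898507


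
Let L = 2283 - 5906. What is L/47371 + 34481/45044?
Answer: 1470205039/2133779324 ≈ 0.68901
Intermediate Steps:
L = -3623
L/47371 + 34481/45044 = -3623/47371 + 34481/45044 = 1470205039/2133779324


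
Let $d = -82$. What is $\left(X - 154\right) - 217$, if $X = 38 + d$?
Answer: $-415$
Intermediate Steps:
$X = -44$ ($X = 38 - 82 = -44$)
$\left(X - 154\right) - 217 = \left(-44 - 154\right) - 217 = -198 - 217 = -415$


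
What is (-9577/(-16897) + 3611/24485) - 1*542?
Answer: -3671186598/6782345 ≈ -541.29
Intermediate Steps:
(-9577/(-16897) + 3611/24485) - 1*542 = (-9577*(-1/16897) + 3611*(1/24485)) - 542 = (157/277 + 3611/24485) - 542 = 4844392/6782345 - 542 = -3671186598/6782345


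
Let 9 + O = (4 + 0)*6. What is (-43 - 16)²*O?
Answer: 52215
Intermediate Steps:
O = 15 (O = -9 + (4 + 0)*6 = -9 + 4*6 = -9 + 24 = 15)
(-43 - 16)²*O = (-43 - 16)²*15 = (-59)²*15 = 3481*15 = 52215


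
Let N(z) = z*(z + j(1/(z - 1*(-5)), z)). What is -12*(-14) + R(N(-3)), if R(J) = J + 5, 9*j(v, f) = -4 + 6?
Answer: 544/3 ≈ 181.33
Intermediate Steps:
j(v, f) = 2/9 (j(v, f) = (-4 + 6)/9 = (⅑)*2 = 2/9)
N(z) = z*(2/9 + z) (N(z) = z*(z + 2/9) = z*(2/9 + z))
R(J) = 5 + J
-12*(-14) + R(N(-3)) = -12*(-14) + (5 + (⅑)*(-3)*(2 + 9*(-3))) = 168 + (5 + (⅑)*(-3)*(2 - 27)) = 168 + (5 + (⅑)*(-3)*(-25)) = 168 + (5 + 25/3) = 168 + 40/3 = 544/3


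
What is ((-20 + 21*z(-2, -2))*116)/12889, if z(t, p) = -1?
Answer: -4756/12889 ≈ -0.36900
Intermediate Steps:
((-20 + 21*z(-2, -2))*116)/12889 = ((-20 + 21*(-1))*116)/12889 = ((-20 - 21)*116)*(1/12889) = -41*116*(1/12889) = -4756*1/12889 = -4756/12889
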